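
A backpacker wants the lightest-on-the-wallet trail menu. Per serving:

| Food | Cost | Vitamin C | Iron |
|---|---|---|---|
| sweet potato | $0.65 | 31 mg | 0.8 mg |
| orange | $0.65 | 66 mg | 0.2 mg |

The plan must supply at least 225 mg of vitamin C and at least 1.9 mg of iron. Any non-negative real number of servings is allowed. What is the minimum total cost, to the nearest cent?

$2.81

Minimising a linear cost over {vitamin C ≥ 225, iron ≥ 1.9, servings ≥ 0} — the optimum is at a vertex, using one or two foods.
sweet potato only: max(225/31, 1.9/0.8) = 7.258 servings → $4.72.
orange only: max(225/66, 1.9/0.2) = 9.5 servings → $6.17.
sweet potato + orange with both tight: 1.725 servings and 2.599 servings → $2.81.
The minimum over all feasible corners is $2.81.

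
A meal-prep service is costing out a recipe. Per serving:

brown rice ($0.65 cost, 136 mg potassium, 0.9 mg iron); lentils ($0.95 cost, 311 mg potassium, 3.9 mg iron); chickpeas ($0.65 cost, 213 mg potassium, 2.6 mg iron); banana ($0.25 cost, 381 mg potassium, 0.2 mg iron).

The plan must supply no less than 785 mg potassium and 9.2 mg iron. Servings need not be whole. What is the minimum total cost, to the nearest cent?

$2.27

brown rice only: max(785/136, 9.2/0.9) = 10.22 servings → $6.64.
lentils only: max(785/311, 9.2/3.9) = 2.524 servings → $2.40.
chickpeas only: max(785/213, 9.2/2.6) = 3.685 servings → $2.40.
banana only: max(785/381, 9.2/0.2) = 46 servings → $11.50.
brown rice + lentils with both tight: 0.7996 servings and 2.174 servings → $2.59.
brown rice + chickpeas with both tight: 0.5028 servings and 3.364 servings → $2.51.
brown rice + banana: the both-tight solution has a negative serving — not a feasible corner.
lentils + chickpeas with both targets exact would need a negative amount; discard.
lentils + banana with both tight: 2.352 servings and 0.1407 servings → $2.27.
chickpeas + banana with both tight: 3.532 servings and 0.08586 servings → $2.32.
The minimum over all feasible corners is $2.27.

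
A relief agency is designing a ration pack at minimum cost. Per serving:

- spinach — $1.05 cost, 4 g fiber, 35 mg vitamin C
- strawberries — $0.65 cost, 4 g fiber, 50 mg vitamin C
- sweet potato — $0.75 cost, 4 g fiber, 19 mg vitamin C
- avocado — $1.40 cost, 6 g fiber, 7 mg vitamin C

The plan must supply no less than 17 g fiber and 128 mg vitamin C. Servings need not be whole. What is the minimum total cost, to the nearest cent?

$2.76

A basic optimal solution has at most two foods positive. Try each food alone and each pair with both targets met exactly.
spinach only: max(17/4, 128/35) = 4.25 servings → $4.46.
strawberries only: max(17/4, 128/50) = 4.25 servings → $2.76.
sweet potato only: max(17/4, 128/19) = 6.737 servings → $5.05.
avocado only: max(17/6, 128/7) = 18.29 servings → $25.60.
spinach + strawberries: intersection lies outside the first quadrant.
spinach + sweet potato with both tight: 2.953 servings and 1.297 servings → $4.07.
spinach + avocado with both tight: 3.566 servings and 0.456 servings → $4.38.
strawberries + sweet potato with both tight: 1.524 servings and 2.726 servings → $3.04.
strawberries + avocado with both tight: 2.386 servings and 1.243 servings → $3.29.
sweet potato + avocado: the both-tight solution has a negative serving — not a feasible corner.
The minimum over all feasible corners is $2.76.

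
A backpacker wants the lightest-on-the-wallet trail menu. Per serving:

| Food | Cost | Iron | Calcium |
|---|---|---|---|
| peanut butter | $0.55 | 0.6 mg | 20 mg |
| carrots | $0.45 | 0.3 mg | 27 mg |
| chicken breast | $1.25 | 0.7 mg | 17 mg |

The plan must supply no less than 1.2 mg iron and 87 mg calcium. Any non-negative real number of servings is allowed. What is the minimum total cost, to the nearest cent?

$1.58

peanut butter only: max(1.2/0.6, 87/20) = 4.35 servings → $2.39.
carrots only: max(1.2/0.3, 87/27) = 4 servings → $1.80.
chicken breast only: max(1.2/0.7, 87/17) = 5.118 servings → $6.40.
peanut butter + carrots with both tight: 0.6176 servings and 2.765 servings → $1.58.
peanut butter + chicken breast with both targets exact would need a negative amount; discard.
carrots + chicken breast with both tight: 2.935 servings and 0.4565 servings → $1.89.
Cheapest feasible corner: $1.58.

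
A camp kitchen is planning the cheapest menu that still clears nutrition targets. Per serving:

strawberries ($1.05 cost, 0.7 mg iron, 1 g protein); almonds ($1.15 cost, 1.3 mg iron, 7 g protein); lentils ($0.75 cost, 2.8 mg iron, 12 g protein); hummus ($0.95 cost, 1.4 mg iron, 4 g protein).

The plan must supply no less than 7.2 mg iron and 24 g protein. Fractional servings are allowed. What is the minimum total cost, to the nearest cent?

$1.93

A basic optimal solution has at most two foods positive. Try each food alone and each pair with both targets met exactly.
strawberries only: max(7.2/0.7, 24/1) = 24 servings → $25.20.
almonds only: max(7.2/1.3, 24/7) = 5.538 servings → $6.37.
lentils only: max(7.2/2.8, 24/12) = 2.571 servings → $1.93.
hummus only: max(7.2/1.4, 24/4) = 6 servings → $5.70.
strawberries + almonds with both tight: 5.333 servings and 2.667 servings → $8.67.
strawberries + lentils with both tight: 3.429 servings and 1.714 servings → $4.89.
strawberries + hummus with both targets exact would need a negative amount; discard.
almonds + lentils: the both-tight solution has a negative serving — not a feasible corner.
almonds + hummus with both tight: 1.043 servings and 4.174 servings → $5.17.
lentils + hummus with both tight: 0.8571 servings and 3.429 servings → $3.90.
Cheapest feasible corner: $1.93.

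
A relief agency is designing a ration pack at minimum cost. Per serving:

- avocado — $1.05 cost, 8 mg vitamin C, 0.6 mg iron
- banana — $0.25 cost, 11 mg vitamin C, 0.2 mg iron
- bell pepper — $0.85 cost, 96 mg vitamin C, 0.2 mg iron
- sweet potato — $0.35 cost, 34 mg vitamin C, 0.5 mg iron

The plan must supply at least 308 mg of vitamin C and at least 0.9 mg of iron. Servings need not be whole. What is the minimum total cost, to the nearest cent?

$2.76

avocado only: max(308/8, 0.9/0.6) = 38.5 servings → $40.42.
banana only: max(308/11, 0.9/0.2) = 28 servings → $7.00.
bell pepper only: max(308/96, 0.9/0.2) = 4.5 servings → $3.83.
sweet potato only: max(308/34, 0.9/0.5) = 9.059 servings → $3.17.
avocado + banana with both targets exact would need a negative amount; discard.
avocado + bell pepper with both tight: 0.4429 servings and 3.171 servings → $3.16.
avocado + sweet potato: the both-tight solution has a negative serving — not a feasible corner.
banana + bell pepper with both tight: 1.459 servings and 3.041 servings → $2.95.
banana + sweet potato with both targets exact would need a negative amount; discard.
bell pepper + sweet potato with both tight: 2.995 servings and 0.6019 servings → $2.76.
Cheapest feasible corner: $2.76.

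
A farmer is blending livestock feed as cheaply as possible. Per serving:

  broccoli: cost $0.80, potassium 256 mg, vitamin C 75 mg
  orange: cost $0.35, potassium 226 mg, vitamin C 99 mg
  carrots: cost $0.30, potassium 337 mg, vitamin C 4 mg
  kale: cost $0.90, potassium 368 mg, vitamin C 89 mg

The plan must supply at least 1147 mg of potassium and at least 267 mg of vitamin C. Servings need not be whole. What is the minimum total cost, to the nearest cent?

For a min-cost LP with two ≥-constraints, a basic feasible solution has at most two positive variables.
broccoli only: max(1147/256, 267/75) = 4.48 servings → $3.58.
orange only: max(1147/226, 267/99) = 5.075 servings → $1.78.
carrots only: max(1147/337, 267/4) = 66.75 servings → $20.02.
kale only: max(1147/368, 267/89) = 3.117 servings → $2.81.
broccoli + orange with both targets exact would need a negative amount; discard.
broccoli + carrots with both tight: 3.521 servings and 0.7288 servings → $3.04.
broccoli + kale with both targets exact would need a negative amount; discard.
orange + carrots with both tight: 2.631 servings and 1.639 servings → $1.41.
orange + kale: intersection lies outside the first quadrant.
carrots + kale with both tight: 0.1342 servings and 2.994 servings → $2.73.
Cheapest feasible corner: $1.41.

$1.41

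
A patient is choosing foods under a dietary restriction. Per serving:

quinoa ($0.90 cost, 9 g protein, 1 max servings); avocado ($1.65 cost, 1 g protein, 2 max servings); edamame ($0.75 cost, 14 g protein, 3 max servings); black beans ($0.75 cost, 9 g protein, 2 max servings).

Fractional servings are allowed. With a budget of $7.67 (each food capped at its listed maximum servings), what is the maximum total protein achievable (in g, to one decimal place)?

70.8 g

Protein per dollar: edamame 18.67, black beans 12, quinoa 10, avocado 0.6061.
Take 3 servings of edamame: spends $2.25, +42.0 g protein (running total 42.0 g).
Take 2 servings of black beans: spends $1.50, +18.0 g protein (running total 60.0 g).
Take 1 serving of quinoa: spends $0.90, +9.0 g protein (running total 69.0 g).
Take 1.83 servings of avocado: spends $3.02, +1.8 g protein (running total 70.8 g).
Filling greedily by protein-per-dollar is optimal for one linear limit, giving 70.8 g.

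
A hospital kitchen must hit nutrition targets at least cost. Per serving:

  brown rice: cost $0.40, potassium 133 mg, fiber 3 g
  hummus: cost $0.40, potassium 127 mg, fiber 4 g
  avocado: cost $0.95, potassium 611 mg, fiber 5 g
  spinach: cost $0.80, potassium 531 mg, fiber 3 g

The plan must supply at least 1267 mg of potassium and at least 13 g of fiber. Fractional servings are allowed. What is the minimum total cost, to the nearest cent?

$2.15

A basic optimal solution has at most two foods positive. Try each food alone and each pair with both targets met exactly.
brown rice only: max(1267/133, 13/3) = 9.526 servings → $3.81.
hummus only: max(1267/127, 13/4) = 9.976 servings → $3.99.
avocado only: max(1267/611, 13/5) = 2.6 servings → $2.47.
spinach only: max(1267/531, 13/3) = 4.333 servings → $3.47.
brown rice + hummus: the both-tight solution has a negative serving — not a feasible corner.
brown rice + avocado with both tight: 1.377 servings and 1.774 servings → $2.24.
brown rice + spinach with both tight: 2.598 servings and 1.735 servings → $2.43.
hummus + avocado with both tight: 0.8889 servings and 1.889 servings → $2.15.
hummus + spinach with both tight: 1.78 servings and 1.96 servings → $2.28.
avocado + spinach: the both-tight solution has a negative serving — not a feasible corner.
So the least-cost plan costs $2.15.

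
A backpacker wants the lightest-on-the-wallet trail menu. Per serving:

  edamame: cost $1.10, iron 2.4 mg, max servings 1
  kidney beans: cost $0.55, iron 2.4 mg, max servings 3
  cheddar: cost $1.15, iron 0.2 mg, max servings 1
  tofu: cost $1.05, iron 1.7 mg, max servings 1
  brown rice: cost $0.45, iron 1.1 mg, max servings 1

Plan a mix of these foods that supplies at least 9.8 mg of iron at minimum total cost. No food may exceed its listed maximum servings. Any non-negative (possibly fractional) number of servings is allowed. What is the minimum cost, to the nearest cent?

$2.79

Cost per mg of iron: kidney beans $0.2292, brown rice $0.4091, edamame $0.4583, tofu $0.6176, cheddar $5.7500.
Take 3 servings of kidney beans: +7.2 mg iron for $1.65 (total $1.65, still need 2.6 mg).
Take 1 serving of brown rice: +1.1 mg iron for $0.45 (total $2.10, still need 1.5 mg).
Take 0.625 servings of edamame: +1.5 mg iron for $0.69 (total $2.79, still need 0.0 mg).
Greedy by cheapest-per-mg is optimal for a single linear constraint, so the minimum cost is $2.79.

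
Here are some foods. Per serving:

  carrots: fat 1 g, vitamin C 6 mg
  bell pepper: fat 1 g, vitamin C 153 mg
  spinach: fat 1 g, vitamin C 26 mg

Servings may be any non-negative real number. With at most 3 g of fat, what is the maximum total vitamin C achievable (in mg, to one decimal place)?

Vitamin C per g fat: bell pepper 153, spinach 26, carrots 6.
With no serving limits, spend the whole fat allowance on bell pepper: 3 g / 1 g × 153 mg = 459.0 mg.

459.0 mg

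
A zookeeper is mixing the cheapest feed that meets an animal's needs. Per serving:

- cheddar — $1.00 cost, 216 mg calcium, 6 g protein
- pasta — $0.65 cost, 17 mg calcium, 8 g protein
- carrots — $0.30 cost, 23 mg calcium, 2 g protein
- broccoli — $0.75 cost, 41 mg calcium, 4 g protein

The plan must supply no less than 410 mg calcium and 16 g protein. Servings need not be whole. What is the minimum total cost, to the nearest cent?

$2.25

With two linear requirements the optimum uses one or two foods; enumerate the corners.
cheddar only: max(410/216, 16/6) = 2.667 servings → $2.67.
pasta only: max(410/17, 16/8) = 24.12 servings → $15.68.
carrots only: max(410/23, 16/2) = 17.83 servings → $5.35.
broccoli only: max(410/41, 16/4) = 10 servings → $7.50.
cheddar + pasta with both tight: 1.85 servings and 0.6125 servings → $2.25.
cheddar + carrots with both tight: 1.537 servings and 3.388 servings → $2.55.
cheddar + broccoli with both tight: 1.592 servings and 1.612 servings → $2.80.
pasta + carrots: intersection lies outside the first quadrant.
pasta + broccoli: intersection lies outside the first quadrant.
carrots + broccoli: the both-tight solution has a negative serving — not a feasible corner.
The minimum over all feasible corners is $2.25.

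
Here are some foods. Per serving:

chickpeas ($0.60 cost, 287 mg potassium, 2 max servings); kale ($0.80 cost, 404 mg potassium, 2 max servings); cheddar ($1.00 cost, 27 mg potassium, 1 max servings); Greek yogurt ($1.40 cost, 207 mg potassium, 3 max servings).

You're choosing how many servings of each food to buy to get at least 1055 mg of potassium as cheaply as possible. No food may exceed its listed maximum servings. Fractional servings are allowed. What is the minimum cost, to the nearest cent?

$2.12

Cost per mg of potassium: kale $0.0020, chickpeas $0.0021, Greek yogurt $0.0068, cheddar $0.0370.
Take 2 servings of kale: +808.0 mg potassium for $1.60 (total $1.60, still need 247.0 mg).
Take 0.8606 servings of chickpeas: +247.0 mg potassium for $0.52 (total $2.12, still need 0.0 mg).
Greedy by cheapest-per-mg is optimal for a single linear constraint, so the minimum cost is $2.12.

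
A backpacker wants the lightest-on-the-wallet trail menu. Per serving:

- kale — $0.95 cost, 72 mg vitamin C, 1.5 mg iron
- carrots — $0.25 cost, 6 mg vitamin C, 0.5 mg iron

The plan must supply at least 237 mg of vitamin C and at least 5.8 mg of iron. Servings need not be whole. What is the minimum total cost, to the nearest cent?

$3.52

For a min-cost LP with two ≥-constraints, a basic feasible solution has at most two positive variables.
kale only: max(237/72, 5.8/1.5) = 3.867 servings → $3.67.
carrots only: max(237/6, 5.8/0.5) = 39.5 servings → $9.88.
kale + carrots with both tight: 3.1 servings and 2.3 servings → $3.52.
The minimum over all feasible corners is $3.52.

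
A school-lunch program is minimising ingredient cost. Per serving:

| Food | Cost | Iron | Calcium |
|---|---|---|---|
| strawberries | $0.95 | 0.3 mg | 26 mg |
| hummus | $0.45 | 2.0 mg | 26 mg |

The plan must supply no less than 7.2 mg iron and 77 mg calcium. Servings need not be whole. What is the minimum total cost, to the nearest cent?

At the optimum either one food covers both requirements or two foods hit both targets exactly; no other combination can be cheaper.
strawberries only: max(7.2/0.3, 77/26) = 24 servings → $22.80.
hummus only: max(7.2/2.0, 77/26) = 3.6 servings → $1.62.
strawberries + hummus: the both-tight solution has a negative serving — not a feasible corner.
The minimum over all feasible corners is $1.62.

$1.62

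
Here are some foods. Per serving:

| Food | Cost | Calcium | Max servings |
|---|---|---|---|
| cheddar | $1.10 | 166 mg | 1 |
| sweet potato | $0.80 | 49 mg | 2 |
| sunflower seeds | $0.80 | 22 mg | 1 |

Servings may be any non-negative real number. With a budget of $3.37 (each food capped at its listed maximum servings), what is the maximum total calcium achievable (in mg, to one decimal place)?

Calcium per dollar: cheddar 150.9, sweet potato 61.25, sunflower seeds 27.5.
Take 1 serving of cheddar: spends $1.10, +166.0 mg calcium (running total 166.0 mg).
Take 2 servings of sweet potato: spends $1.60, +98.0 mg calcium (running total 264.0 mg).
Take 0.8375 servings of sunflower seeds: spends $0.67, +18.4 mg calcium (running total 282.4 mg).
Greedy by best ratio exhausts the cost allowance optimally: 282.4 mg.

282.4 mg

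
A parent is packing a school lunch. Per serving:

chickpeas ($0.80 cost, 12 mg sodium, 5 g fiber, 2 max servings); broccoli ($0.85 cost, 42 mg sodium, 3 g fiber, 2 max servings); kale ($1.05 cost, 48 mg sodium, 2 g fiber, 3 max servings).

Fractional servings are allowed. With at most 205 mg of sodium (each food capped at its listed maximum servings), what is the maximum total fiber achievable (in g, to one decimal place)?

Fiber per mg sodium: chickpeas 0.4167, broccoli 0.07143, kale 0.04167.
Take 2 servings of chickpeas: uses 24 mg sodium, +10.0 g fiber (running total 10.0 g).
Take 2 servings of broccoli: uses 84 mg sodium, +6.0 g fiber (running total 16.0 g).
Take 2.021 servings of kale: uses 97 mg sodium, +4.0 g fiber (running total 20.0 g).
Filling greedily by fiber-per-mg sodium is optimal for one linear limit, giving 20.0 g.

20.0 g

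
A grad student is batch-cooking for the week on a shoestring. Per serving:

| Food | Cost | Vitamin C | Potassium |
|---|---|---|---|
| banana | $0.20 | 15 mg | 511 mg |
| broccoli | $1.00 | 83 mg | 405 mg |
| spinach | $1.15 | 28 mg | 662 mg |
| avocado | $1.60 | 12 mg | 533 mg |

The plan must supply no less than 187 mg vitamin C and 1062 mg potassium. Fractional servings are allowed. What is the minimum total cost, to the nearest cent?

$2.26

An LP optimum is at a vertex; with two nutrient constraints at most two foods are used. Check each candidate.
banana only: max(187/15, 1062/511) = 12.47 servings → $2.49.
broccoli only: max(187/83, 1062/405) = 2.622 servings → $2.62.
spinach only: max(187/28, 1062/662) = 6.679 servings → $7.68.
avocado only: max(187/12, 1062/533) = 15.58 servings → $24.93.
banana + broccoli with both tight: 0.3415 servings and 2.191 servings → $2.26.
banana + spinach with both targets exact would need a negative amount; discard.
banana + avocado: intersection lies outside the first quadrant.
broccoli + spinach with both tight: 2.157 servings and 0.2846 servings → $2.48.
broccoli + avocado with both tight: 2.207 servings and 0.3152 servings → $2.71.
spinach + avocado with both targets exact would need a negative amount; discard.
Cheapest feasible corner: $2.26.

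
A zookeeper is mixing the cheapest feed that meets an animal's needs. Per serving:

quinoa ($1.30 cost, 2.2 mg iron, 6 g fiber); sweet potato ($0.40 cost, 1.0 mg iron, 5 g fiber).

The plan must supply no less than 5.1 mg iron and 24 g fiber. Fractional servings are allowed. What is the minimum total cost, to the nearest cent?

$2.04

quinoa only: max(5.1/2.2, 24/6) = 4 servings → $5.20.
sweet potato only: max(5.1/1.0, 24/5) = 5.1 servings → $2.04.
quinoa + sweet potato with both tight: 0.3 servings and 4.44 servings → $2.17.
The minimum over all feasible corners is $2.04.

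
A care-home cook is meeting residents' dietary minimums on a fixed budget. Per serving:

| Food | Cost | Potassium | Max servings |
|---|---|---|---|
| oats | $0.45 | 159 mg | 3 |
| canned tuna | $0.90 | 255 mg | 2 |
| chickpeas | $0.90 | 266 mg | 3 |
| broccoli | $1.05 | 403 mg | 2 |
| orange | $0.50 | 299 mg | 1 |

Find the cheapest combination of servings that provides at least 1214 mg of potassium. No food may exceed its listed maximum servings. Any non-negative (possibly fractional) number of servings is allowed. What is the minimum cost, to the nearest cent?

$2.91

Cost per mg of potassium: orange $0.0017, broccoli $0.0026, oats $0.0028, chickpeas $0.0034, canned tuna $0.0035.
Take 1 serving of orange: +299.0 mg potassium for $0.50 (total $0.50, still need 915.0 mg).
Take 2 servings of broccoli: +806.0 mg potassium for $2.10 (total $2.60, still need 109.0 mg).
Take 0.6855 servings of oats: +109.0 mg potassium for $0.31 (total $2.91, still need 0.0 mg).
Filling from the cheapest source first is optimal under one linear minimum: $2.91.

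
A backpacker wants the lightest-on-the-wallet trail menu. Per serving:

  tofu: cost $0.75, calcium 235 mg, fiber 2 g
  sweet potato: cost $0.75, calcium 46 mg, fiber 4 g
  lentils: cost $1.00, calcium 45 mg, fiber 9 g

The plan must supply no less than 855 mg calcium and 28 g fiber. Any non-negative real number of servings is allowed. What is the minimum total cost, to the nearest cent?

$4.79

Check every corner: each single food scaled to meet both minima, and each pair solved so both constraints bind.
tofu only: max(855/235, 28/2) = 14 servings → $10.50.
sweet potato only: max(855/46, 28/4) = 18.59 servings → $13.94.
lentils only: max(855/45, 28/9) = 19 servings → $19.00.
tofu + sweet potato with both tight: 2.514 servings and 5.743 servings → $6.19.
tofu + lentils with both tight: 3.178 servings and 2.405 servings → $4.79.
sweet potato + lentils with both targets exact would need a negative amount; discard.
Cheapest feasible corner: $4.79.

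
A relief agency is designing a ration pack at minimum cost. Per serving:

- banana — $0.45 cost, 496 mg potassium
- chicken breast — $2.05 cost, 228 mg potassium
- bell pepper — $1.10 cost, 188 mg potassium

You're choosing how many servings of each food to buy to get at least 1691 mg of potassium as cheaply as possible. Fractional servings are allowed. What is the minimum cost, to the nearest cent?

$1.53

Cost per mg of potassium: banana $0.0009, bell pepper $0.0059, chicken breast $0.0090.
With no serving limits, use only banana: 1691 mg / 496 mg = 3.409 servings × $0.45 = $1.53.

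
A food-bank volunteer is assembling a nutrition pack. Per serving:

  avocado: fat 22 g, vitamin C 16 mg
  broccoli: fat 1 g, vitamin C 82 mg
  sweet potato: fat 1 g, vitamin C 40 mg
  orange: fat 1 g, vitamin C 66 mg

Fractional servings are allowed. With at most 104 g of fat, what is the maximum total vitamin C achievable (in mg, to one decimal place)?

Vitamin C per g fat: broccoli 82, orange 66, sweet potato 40, avocado 0.7273.
With no serving limits, spend the whole fat allowance on broccoli: 104 g / 1 g × 82 mg = 8528.0 mg.

8528.0 mg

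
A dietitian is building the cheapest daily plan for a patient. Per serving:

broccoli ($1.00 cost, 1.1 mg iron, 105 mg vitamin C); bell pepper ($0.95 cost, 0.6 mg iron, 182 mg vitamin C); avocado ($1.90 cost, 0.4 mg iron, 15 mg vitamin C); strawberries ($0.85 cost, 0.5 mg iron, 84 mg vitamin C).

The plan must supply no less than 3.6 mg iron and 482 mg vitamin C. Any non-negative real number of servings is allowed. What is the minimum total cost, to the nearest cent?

$3.72

For a min-cost LP with two ≥-constraints, a basic feasible solution has at most two positive variables.
broccoli only: max(3.6/1.1, 482/105) = 4.59 servings → $4.59.
bell pepper only: max(3.6/0.6, 482/182) = 6 servings → $5.70.
avocado only: max(3.6/0.4, 482/15) = 32.13 servings → $61.05.
strawberries only: max(3.6/0.5, 482/84) = 7.2 servings → $6.12.
broccoli + bell pepper with both tight: 2.668 servings and 1.109 servings → $3.72.
broccoli + avocado: intersection lies outside the first quadrant.
broccoli + strawberries with both tight: 1.539 servings and 3.815 servings → $4.78.
bell pepper + avocado with both tight: 2.176 servings and 5.737 servings → $12.97.
bell pepper + strawberries with both targets exact would need a negative amount; discard.
avocado + strawberries with both tight: 2.352 servings and 5.318 servings → $8.99.
Cheapest feasible corner: $3.72.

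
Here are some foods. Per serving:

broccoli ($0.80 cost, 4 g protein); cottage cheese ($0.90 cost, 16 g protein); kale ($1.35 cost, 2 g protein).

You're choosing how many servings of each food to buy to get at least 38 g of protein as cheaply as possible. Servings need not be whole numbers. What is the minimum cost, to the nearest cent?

Cost per g of protein: cottage cheese $0.0563, broccoli $0.2000, kale $0.6750.
With no serving limits, use only cottage cheese: 38 g / 16 g = 2.375 servings × $0.90 = $2.14.

$2.14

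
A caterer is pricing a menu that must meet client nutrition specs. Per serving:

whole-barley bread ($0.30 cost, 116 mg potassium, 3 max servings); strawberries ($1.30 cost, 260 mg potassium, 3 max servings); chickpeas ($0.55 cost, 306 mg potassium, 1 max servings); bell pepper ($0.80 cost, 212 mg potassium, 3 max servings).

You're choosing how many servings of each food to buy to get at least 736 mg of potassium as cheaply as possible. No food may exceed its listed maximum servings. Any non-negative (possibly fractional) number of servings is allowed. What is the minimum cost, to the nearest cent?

$1.76

Cost per mg of potassium: chickpeas $0.0018, whole-barley bread $0.0026, bell pepper $0.0038, strawberries $0.0050.
Take 1 serving of chickpeas: +306.0 mg potassium for $0.55 (total $0.55, still need 430.0 mg).
Take 3 servings of whole-barley bread: +348.0 mg potassium for $0.90 (total $1.45, still need 82.0 mg).
Take 0.3868 servings of bell pepper: +82.0 mg potassium for $0.31 (total $1.76, still need 0.0 mg).
Filling from the cheapest source first is optimal under one linear minimum: $1.76.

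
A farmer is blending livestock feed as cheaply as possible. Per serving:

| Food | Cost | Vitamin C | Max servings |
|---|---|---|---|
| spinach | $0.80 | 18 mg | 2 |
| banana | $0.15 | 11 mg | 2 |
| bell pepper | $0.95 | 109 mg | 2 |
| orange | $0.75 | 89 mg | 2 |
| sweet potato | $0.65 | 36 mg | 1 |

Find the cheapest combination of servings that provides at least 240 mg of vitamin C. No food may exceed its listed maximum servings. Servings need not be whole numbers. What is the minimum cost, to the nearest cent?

Cost per mg of vitamin C: orange $0.0084, bell pepper $0.0087, banana $0.0136, sweet potato $0.0181, spinach $0.0444.
Take 2 servings of orange: +178.0 mg vitamin C for $1.50 (total $1.50, still need 62.0 mg).
Take 0.5688 servings of bell pepper: +62.0 mg vitamin C for $0.54 (total $2.04, still need 0.0 mg).
Greedy by cheapest-per-mg is optimal for a single linear constraint, so the minimum cost is $2.04.

$2.04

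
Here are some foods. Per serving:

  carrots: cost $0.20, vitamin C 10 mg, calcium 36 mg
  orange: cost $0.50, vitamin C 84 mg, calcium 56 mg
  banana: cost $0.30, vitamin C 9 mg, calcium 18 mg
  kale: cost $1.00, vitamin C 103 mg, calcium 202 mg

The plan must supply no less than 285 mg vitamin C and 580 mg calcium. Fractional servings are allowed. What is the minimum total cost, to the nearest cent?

A basic optimal solution has at most two foods positive. Try each food alone and each pair with both targets met exactly.
carrots only: max(285/10, 580/36) = 28.5 servings → $5.70.
orange only: max(285/84, 580/56) = 10.36 servings → $5.18.
banana only: max(285/9, 580/18) = 32.22 servings → $9.67.
kale only: max(285/103, 580/202) = 2.871 servings → $2.87.
carrots + orange with both tight: 13.3 servings and 1.81 servings → $3.56.
carrots + banana with both tight: 0.625 servings and 30.97 servings → $9.42.
carrots + kale with both tight: 1.286 servings and 2.642 servings → $2.90.
orange + banana: the both-tight solution has a negative serving — not a feasible corner.
orange + kale: intersection lies outside the first quadrant.
banana + kale: intersection lies outside the first quadrant.
So the least-cost plan costs $2.87.

$2.87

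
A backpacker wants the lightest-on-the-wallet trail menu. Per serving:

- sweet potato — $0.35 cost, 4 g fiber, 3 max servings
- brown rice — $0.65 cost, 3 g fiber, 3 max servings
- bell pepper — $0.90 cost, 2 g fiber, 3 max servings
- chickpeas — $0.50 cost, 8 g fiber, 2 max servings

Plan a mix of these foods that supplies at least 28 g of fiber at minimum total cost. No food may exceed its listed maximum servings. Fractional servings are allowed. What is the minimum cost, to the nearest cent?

Cost per g of fiber: chickpeas $0.0625, sweet potato $0.0875, brown rice $0.2167, bell pepper $0.4500.
Take 2 servings of chickpeas: +16.0 g fiber for $1.00 (total $1.00, still need 12.0 g).
Take 3 servings of sweet potato: +12.0 g fiber for $1.05 (total $2.05, still need 0.0 g).
Filling from the cheapest source first is optimal under one linear minimum: $2.05.

$2.05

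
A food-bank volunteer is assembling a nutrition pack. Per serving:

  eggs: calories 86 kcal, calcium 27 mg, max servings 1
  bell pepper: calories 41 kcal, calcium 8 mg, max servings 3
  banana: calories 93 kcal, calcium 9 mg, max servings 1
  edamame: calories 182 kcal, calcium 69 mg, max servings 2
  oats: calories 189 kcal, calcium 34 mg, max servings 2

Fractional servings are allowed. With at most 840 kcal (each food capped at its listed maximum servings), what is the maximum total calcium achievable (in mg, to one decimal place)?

Calcium per kcal: edamame 0.3791, eggs 0.314, bell pepper 0.1951, oats 0.1799, banana 0.09677.
Take 2 servings of edamame: uses 364 kcal, +138.0 mg calcium (running total 138.0 mg).
Take 1 serving of eggs: uses 86 kcal, +27.0 mg calcium (running total 165.0 mg).
Take 3 servings of bell pepper: uses 123 kcal, +24.0 mg calcium (running total 189.0 mg).
Take 1.413 servings of oats: uses 267 kcal, +48.0 mg calcium (running total 237.0 mg).
Filling greedily by calcium-per-kcal is optimal for one linear limit, giving 237.0 mg.

237.0 mg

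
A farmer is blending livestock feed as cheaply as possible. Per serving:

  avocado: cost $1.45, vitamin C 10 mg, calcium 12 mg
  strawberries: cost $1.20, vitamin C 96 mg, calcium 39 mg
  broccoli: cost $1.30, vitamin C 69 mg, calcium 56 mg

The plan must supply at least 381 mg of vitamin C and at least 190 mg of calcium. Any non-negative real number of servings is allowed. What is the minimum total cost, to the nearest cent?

$5.31

A basic optimal solution has at most two foods positive. Try each food alone and each pair with both targets met exactly.
avocado only: max(381/10, 190/12) = 38.1 servings → $55.24.
strawberries only: max(381/96, 190/39) = 4.872 servings → $5.85.
broccoli only: max(381/69, 190/56) = 5.522 servings → $7.18.
avocado + strawberries with both tight: 4.437 servings and 3.507 servings → $10.64.
avocado + broccoli with both targets exact would need a negative amount; discard.
strawberries + broccoli with both tight: 3.064 servings and 1.259 servings → $5.31.
Cheapest feasible corner: $5.31.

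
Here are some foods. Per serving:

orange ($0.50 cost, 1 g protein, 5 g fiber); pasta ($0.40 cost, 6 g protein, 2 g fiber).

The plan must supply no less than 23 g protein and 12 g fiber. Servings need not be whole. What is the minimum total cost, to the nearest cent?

orange only: max(23/1, 12/5) = 23 servings → $11.50.
pasta only: max(23/6, 12/2) = 6 servings → $2.40.
orange + pasta with both tight: 0.9286 servings and 3.679 servings → $1.94.
The minimum over all feasible corners is $1.94.

$1.94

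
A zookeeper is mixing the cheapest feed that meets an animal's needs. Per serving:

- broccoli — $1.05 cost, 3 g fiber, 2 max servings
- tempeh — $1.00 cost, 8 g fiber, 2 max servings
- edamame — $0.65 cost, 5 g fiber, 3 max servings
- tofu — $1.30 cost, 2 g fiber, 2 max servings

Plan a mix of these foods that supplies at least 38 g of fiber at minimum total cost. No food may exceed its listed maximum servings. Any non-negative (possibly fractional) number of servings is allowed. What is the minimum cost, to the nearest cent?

$6.70

Cost per g of fiber: tempeh $0.1250, edamame $0.1300, broccoli $0.3500, tofu $0.6500.
Take 2 servings of tempeh: +16.0 g fiber for $2.00 (total $2.00, still need 22.0 g).
Take 3 servings of edamame: +15.0 g fiber for $1.95 (total $3.95, still need 7.0 g).
Take 2 servings of broccoli: +6.0 g fiber for $2.10 (total $6.05, still need 1.0 g).
Take 0.5 servings of tofu: +1.0 g fiber for $0.65 (total $6.70, still need 0.0 g).
Greedy by cheapest-per-g is optimal for a single linear constraint, so the minimum cost is $6.70.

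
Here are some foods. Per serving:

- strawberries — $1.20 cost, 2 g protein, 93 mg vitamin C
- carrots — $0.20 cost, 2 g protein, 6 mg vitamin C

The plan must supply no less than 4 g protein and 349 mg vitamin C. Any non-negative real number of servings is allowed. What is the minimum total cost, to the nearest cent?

strawberries only: max(4/2, 349/93) = 3.753 servings → $4.50.
carrots only: max(4/2, 349/6) = 58.17 servings → $11.63.
strawberries + carrots: the both-tight solution has a negative serving — not a feasible corner.
Cheapest feasible corner: $4.50.

$4.50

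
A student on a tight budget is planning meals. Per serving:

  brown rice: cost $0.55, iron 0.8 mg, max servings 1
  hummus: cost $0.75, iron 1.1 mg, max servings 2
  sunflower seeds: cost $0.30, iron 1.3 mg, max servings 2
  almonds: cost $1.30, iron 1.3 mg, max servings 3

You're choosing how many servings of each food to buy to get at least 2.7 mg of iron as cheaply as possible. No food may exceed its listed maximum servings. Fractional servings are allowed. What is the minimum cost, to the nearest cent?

$0.67

Cost per mg of iron: sunflower seeds $0.2308, hummus $0.6818, brown rice $0.6875, almonds $1.0000.
Take 2 servings of sunflower seeds: +2.6 mg iron for $0.60 (total $0.60, still need 0.1 mg).
Take 0.09091 servings of hummus: +0.1 mg iron for $0.07 (total $0.67, still need 0.0 mg).
Filling from the cheapest source first is optimal under one linear minimum: $0.67.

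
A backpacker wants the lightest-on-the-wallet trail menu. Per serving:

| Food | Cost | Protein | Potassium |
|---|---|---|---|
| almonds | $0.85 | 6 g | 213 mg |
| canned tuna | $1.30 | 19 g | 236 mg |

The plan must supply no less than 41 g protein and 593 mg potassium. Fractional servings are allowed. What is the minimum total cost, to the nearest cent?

Compare the cost at each extreme point of the feasible region.
almonds only: max(41/6, 593/213) = 6.833 servings → $5.81.
canned tuna only: max(41/19, 593/236) = 2.513 servings → $3.27.
almonds + canned tuna with both tight: 0.6047 servings and 1.967 servings → $3.07.
The minimum over all feasible corners is $3.07.

$3.07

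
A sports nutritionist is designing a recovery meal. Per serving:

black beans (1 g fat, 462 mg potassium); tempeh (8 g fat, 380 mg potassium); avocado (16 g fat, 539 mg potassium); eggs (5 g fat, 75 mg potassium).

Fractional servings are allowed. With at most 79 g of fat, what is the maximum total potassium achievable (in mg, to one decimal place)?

36498.0 mg

Potassium per g fat: black beans 462, tempeh 47.5, avocado 33.69, eggs 15.
With no serving limits, spend the whole fat allowance on black beans: 79 g / 1 g × 462 mg = 36498.0 mg.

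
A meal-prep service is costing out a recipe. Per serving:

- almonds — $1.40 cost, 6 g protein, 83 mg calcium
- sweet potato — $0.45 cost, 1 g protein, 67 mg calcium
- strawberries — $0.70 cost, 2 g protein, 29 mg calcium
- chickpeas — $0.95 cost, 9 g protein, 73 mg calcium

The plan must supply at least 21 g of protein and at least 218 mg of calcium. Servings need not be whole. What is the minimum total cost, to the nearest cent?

$2.50

A basic optimal solution has at most two foods positive. Try each food alone and each pair with both targets met exactly.
almonds only: max(21/6, 218/83) = 3.5 servings → $4.90.
sweet potato only: max(21/1, 218/67) = 21 servings → $9.45.
strawberries only: max(21/2, 218/29) = 10.5 servings → $7.35.
chickpeas only: max(21/9, 218/73) = 2.986 servings → $2.84.
almonds + sweet potato: the both-tight solution has a negative serving — not a feasible corner.
almonds + strawberries: intersection lies outside the first quadrant.
almonds + chickpeas with both tight: 1.388 servings and 1.408 servings → $3.28.
sweet potato + strawberries: intersection lies outside the first quadrant.
sweet potato + chickpeas with both tight: 0.8094 servings and 2.243 servings → $2.50.
strawberries + chickpeas with both tight: 3.73 servings and 1.504 servings → $4.04.
The minimum over all feasible corners is $2.50.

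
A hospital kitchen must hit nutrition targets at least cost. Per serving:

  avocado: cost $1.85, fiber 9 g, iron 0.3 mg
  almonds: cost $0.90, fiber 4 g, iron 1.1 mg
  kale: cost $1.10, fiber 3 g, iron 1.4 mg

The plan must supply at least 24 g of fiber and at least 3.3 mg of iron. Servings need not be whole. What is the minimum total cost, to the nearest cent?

Two binding constraints pin down two serving amounts, so the optimal mix uses at most two foods. The candidates are each food alone (scaled to the tighter of fiber/iron) and each pair with both constraints tight.
avocado only: max(24/9, 3.3/0.3) = 11 servings → $20.35.
almonds only: max(24/4, 3.3/1.1) = 6 servings → $5.40.
kale only: max(24/3, 3.3/1.4) = 8 servings → $8.80.
avocado + almonds with both tight: 1.517 servings and 2.586 servings → $5.13.
avocado + kale with both tight: 2.026 servings and 1.923 servings → $5.86.
almonds + kale: intersection lies outside the first quadrant.
So the least-cost plan costs $5.13.

$5.13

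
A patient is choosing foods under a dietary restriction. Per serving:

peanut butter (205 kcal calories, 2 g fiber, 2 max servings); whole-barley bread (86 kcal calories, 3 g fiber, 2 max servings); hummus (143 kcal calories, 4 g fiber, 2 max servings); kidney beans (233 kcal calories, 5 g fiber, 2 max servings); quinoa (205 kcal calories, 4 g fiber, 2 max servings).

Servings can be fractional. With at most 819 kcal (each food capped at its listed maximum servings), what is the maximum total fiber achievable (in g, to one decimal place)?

21.7 g

Fiber per kcal: whole-barley bread 0.03488, hummus 0.02797, kidney beans 0.02146, quinoa 0.01951, peanut butter 0.009756.
Take 2 servings of whole-barley bread: uses 172 kcal, +6.0 g fiber (running total 6.0 g).
Take 2 servings of hummus: uses 286 kcal, +8.0 g fiber (running total 14.0 g).
Take 1.549 servings of kidney beans: uses 361 kcal, +7.7 g fiber (running total 21.7 g).
Greedy by best ratio exhausts the calories allowance optimally: 21.7 g.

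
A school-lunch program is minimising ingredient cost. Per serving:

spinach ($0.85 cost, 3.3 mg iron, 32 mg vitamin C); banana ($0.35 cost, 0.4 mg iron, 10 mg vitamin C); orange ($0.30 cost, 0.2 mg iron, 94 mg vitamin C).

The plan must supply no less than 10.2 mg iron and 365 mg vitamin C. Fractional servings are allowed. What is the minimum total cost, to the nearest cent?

$3.35

With two linear requirements the optimum uses one or two foods; enumerate the corners.
spinach only: max(10.2/3.3, 365/32) = 11.41 servings → $9.70.
banana only: max(10.2/0.4, 365/10) = 36.5 servings → $12.78.
orange only: max(10.2/0.2, 365/94) = 51 servings → $15.30.
spinach + banana with both targets exact would need a negative amount; discard.
spinach + orange with both tight: 2.916 servings and 2.89 servings → $3.35.
banana + orange with both tight: 24.88 servings and 1.236 servings → $9.08.
The minimum over all feasible corners is $3.35.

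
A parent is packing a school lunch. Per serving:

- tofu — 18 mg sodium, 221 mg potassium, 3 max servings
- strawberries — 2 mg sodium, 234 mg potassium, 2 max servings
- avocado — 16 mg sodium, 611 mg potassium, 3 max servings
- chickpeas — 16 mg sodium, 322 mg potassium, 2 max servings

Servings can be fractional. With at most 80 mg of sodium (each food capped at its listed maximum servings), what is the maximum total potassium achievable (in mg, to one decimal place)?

2864.5 mg

Potassium per mg sodium: strawberries 117, avocado 38.19, chickpeas 20.12, tofu 12.28.
Take 2 servings of strawberries: uses 4 mg sodium, +468.0 mg potassium (running total 468.0 mg).
Take 3 servings of avocado: uses 48 mg sodium, +1833.0 mg potassium (running total 2301.0 mg).
Take 1.75 servings of chickpeas: uses 28 mg sodium, +563.5 mg potassium (running total 2864.5 mg).
Greedy by best ratio exhausts the sodium allowance optimally: 2864.5 mg.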